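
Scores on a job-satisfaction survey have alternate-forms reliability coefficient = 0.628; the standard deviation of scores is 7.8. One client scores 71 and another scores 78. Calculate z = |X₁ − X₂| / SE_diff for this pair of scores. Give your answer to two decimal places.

The standard error of measurement is 7.8000·√(1 − 0.6280) ≈ 7.8000·0.6099 ≈ 4.7574.
SE_diff = √2 · SEM ≈ 6.7279
z = |71 − 78| / 6.7279 = 7 / 6.7279 ≈ 1.0404

1.04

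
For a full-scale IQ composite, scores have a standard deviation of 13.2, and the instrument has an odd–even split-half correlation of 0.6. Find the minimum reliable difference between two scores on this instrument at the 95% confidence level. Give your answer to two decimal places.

18.29

r_full = 2·0.6 / (1 + 0.6) ≈ 0.75000
SEM = 13.20000 · √(1 − 0.75000) = 13.20000 · √0.25000 ≈ 13.20000 · 0.50000 ≈ 6.60000
Standard error of the difference = 6.60000·√2 ≈ 9.33381
Minimum reliable difference = 1.96 · SE_diff ≈ 1.96 · 9.33381 ≈ 18.29427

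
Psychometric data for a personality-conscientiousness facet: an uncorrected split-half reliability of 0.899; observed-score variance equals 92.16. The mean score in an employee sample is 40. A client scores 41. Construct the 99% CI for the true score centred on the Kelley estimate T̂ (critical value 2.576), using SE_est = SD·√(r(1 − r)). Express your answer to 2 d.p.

SD = √92.16 = 9.60000
Spearman-Brown: r = 2(0.899) / (1 + 0.899) = 1.79800 / 1.89900 ≈ 0.94681
T̂ = r·X + (1 − r)·M = 0.94681×41 + 0.05319×40 ≈ 38.81938 + 2.12744 ≈ 40.94681
SE_est = SD × √(r(1 − r)) = 9.60000 × √0.05036 ≈ 9.60000 × 0.22440 ≈ 2.15428
99% CI: 40.94681 ± 5.54942 ≈ (35.39739, 46.49623)

[35.40, 46.50]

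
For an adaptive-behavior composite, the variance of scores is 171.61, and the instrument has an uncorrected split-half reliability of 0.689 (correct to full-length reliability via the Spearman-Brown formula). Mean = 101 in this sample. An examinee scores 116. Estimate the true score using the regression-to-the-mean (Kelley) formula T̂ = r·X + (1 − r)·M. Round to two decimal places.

113.24

r_full = 2·0.689 / (1 + 0.689) ≈ 0.8159
T̂ = r·X + (1 − r)·M = 0.8159×116 + 0.1841×101 ≈ 94.6406 + 18.5974 ≈ 113.2380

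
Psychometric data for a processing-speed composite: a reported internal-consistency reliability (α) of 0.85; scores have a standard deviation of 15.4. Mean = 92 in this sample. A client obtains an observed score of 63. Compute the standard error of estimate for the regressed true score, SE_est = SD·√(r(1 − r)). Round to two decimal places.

5.50

SE_est = 15.400*√(0.850*0.150) ≈ 5.499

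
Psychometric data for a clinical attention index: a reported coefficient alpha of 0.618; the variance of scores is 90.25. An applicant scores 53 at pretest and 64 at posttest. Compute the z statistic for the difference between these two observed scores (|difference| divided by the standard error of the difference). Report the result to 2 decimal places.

1.32

SD = √90.25 ≈ 9.50000
The standard error of measurement is 9.50000·√(1 − 0.61800) ≈ 9.50000·0.61806 ≈ 5.87158.
Standard error of the difference = 5.87158·√2 ≈ 8.30367
z = 11 / 8.30367 ≈ 1.32471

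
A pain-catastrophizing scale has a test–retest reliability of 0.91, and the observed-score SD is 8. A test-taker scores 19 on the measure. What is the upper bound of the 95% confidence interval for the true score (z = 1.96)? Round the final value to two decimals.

SEM = 8.000*√(1 − 0.910) ≃ 2.400
Margin = 1.96 * 2.400 ≃ 4.704
Upper bound: 19 + 4.704 = 23.704

23.70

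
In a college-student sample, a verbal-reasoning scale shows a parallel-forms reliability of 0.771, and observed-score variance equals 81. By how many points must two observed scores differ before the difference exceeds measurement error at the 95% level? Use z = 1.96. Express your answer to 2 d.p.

SD = √81 = 9.00000
SEM = 9.00000 * √(1 − 0.77100) = 9.00000 * √0.22900 ≃ 9.00000 * 0.47854 ≃ 4.30686
SE_diff = √2 * SEM ≃ 6.09081
Smallest detectable difference = 1.96*6.09081 ≃ 11.93799

11.94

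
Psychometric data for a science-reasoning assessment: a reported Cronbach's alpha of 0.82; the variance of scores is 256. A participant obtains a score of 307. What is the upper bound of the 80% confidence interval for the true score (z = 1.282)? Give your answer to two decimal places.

315.70

SD = √256 = 16.000
The standard error of measurement is 16.000·√(1 − 0.820) ≃ 16.000·0.424 ≃ 6.788.
Margin = 1.282 · 6.788 ≃ 8.703
Upper bound: 307 + 8.703 = 315.703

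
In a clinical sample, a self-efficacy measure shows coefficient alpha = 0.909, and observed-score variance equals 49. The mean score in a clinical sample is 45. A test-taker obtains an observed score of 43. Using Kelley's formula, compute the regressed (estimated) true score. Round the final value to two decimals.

43.18

T̂ = 0.909(43) + 0.091(45) ≃ 43.182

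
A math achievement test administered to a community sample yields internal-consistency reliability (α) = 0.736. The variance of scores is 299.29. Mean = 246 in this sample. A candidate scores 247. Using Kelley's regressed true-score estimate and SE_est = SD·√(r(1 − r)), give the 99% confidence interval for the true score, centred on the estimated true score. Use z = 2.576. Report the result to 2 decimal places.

SD = √299.29 ≈ 17.300
T̂ = r·X + (1 − r)·M = 0.736*247 + 0.264*246 = 181.792 + 64.944 ≈ 246.736
SE_est = 17.300*√(0.736*0.264) ≈ 7.626
99% CI: 246.736 ± 19.644 ≈ (227.092, 266.380)

[227.09, 266.38]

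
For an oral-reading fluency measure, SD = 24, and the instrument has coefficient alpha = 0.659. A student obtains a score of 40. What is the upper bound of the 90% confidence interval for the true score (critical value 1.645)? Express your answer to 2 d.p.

63.05

The standard error of measurement is 24.0000*√(1 − 0.6590) ≃ 24.0000*0.5840 ≃ 14.0148.
Margin = 1.645 * 14.0148 ≃ 23.0544
Upper bound: 40 + 23.0544 = 63.0544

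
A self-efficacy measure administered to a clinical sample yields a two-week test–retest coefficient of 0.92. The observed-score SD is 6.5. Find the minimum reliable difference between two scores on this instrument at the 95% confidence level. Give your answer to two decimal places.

SEM = 6.500×√(1 − 0.920) ≈ 1.838
SE_diff = SEM × √2 ≈ 1.838 × 1.414 ≈ 2.600
Smallest detectable difference = 1.96×2.600 ≈ 5.096

5.10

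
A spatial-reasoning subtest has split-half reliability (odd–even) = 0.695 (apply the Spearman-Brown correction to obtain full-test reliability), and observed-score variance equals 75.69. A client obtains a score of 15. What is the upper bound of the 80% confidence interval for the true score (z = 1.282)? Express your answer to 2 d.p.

19.73

SD = √75.69 = 8.7000
Full-length reliability (Spearman-Brown) = 2(0.695)/(1+0.695) ≈ 0.8201
SEM = 8.7000 × √(1 − 0.8201) = 8.7000 × √0.1799 ≈ 8.7000 × 0.4242 ≈ 3.6905
1.282 × SEM ≈ 4.7312
Upper bound: 15 + 4.7312 = 19.7312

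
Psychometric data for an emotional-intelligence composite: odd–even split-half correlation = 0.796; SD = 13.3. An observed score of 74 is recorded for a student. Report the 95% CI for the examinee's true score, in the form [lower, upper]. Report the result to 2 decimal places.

r_full = 2·0.796 / (1 + 0.796) ≈ 0.88641
SEM = 13.30000 × √(1 − 0.88641) = 13.30000 × √0.11359 ≈ 13.30000 × 0.33702 ≈ 4.48243
Half-width = 1.96×4.48243 ≈ 8.78556
95% CI: 74 ± 8.78556 = [65.21444, 82.78556]

[65.21, 82.79]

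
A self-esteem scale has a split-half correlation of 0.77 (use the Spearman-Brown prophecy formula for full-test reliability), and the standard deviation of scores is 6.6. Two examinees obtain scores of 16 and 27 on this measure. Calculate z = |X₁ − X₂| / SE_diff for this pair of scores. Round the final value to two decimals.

Full-length reliability (Spearman-Brown) = 2(0.77)/(1+0.77) ≃ 0.8701
SEM = 6.6000 × √(1 − 0.8701) = 6.6000 × √0.1299 ≃ 6.6000 × 0.3605 ≃ 2.3791
SE_diff = SEM × √2 ≃ 2.3791 × 1.4142 ≃ 3.3646
z = |16 − 27| / 3.3646 = 11 / 3.3646 ≃ 3.2693

3.27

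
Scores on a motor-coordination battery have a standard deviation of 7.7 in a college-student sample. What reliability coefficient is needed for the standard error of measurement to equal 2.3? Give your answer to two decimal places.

0.91

r = 1 − (2.3000/7.7)² ≈ 1 − 0.0892 ≈ 0.9108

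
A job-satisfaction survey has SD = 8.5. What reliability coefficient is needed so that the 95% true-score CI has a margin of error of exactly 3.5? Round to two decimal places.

0.96

SEM needed = half-width / z = 3.5/1.96 ≈ 1.786
r = 1 − (SEM / SD)² = 1 − (1.786 / 8.5)² ≈ 1 − 0.044 ≈ 0.956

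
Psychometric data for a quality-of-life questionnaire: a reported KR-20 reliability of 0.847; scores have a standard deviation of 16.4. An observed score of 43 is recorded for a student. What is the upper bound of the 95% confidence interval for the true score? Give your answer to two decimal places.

SEM = 16.40000 * √(1 − 0.84700) = 16.40000 * √0.15300 ≈ 16.40000 * 0.39115 ≈ 6.41490
1.96 * SEM ≈ 12.57319
Upper bound: 43 + 12.57319 = 55.57319

55.57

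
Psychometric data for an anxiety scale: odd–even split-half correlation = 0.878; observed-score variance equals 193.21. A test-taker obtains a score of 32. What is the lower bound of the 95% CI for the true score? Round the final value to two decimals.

σ = 193.21^(1/2) = 13.9000
r_full = 2·0.878 / (1 + 0.878) ≈ 0.9350
SEM = 13.9000 * √(1 − 0.9350) = 13.9000 * √0.0650 ≈ 13.9000 * 0.2549 ≈ 3.5428
Margin = 1.96 * 3.5428 ≈ 6.9439
Lower bound: 32 − 6.9439 = 25.0561

25.06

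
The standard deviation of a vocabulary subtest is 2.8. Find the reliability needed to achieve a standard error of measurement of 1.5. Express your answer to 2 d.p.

0.71

r = 1 − (1.5000/2.8)² ≈ 1 − 0.2870 ≈ 0.7130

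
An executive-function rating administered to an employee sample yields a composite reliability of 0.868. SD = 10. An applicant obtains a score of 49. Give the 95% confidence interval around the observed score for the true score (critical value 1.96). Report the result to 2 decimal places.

The standard error of measurement is 10.000·√(1 − 0.868) ≈ 10.000·0.363 ≈ 3.633.
Half-width = 1.96·3.633 ≈ 7.121
Interval: (41.879, 56.121)

[41.88, 56.12]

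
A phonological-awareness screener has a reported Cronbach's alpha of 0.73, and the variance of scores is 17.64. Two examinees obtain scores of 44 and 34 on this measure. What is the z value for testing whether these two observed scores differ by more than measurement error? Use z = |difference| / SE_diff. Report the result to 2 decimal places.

SD = √17.64 = 4.200
The standard error of measurement is 4.200×√(1 − 0.730) ≈ 4.200×0.520 ≈ 2.182.
SE_diff = SEM × √2 ≈ 2.182 × 1.414 ≈ 3.086
z = 10 / 3.086 ≈ 3.240

3.24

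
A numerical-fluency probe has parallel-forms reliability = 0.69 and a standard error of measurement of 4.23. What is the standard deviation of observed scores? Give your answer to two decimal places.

7.60

SD = SEM / √(1 − r) = 4.23 / √0.3100 ≃ 4.23 / 0.5568 ≃ 7.5973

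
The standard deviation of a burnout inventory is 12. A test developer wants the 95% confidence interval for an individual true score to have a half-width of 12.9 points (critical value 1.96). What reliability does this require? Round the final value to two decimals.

0.70

Required SEM = 12.9 / 1.96 ≈ 6.58163
r = 1 − (SEM / SD)² = 1 − (6.58163 / 12)² ≈ 1 − 0.30082 ≈ 0.69918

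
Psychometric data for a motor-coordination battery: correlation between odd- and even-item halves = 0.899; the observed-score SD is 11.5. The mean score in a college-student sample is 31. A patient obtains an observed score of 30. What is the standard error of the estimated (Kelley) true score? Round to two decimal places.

r_full = 2·0.899 / (1 + 0.899) ≈ 0.947
SE_est = SD · √(r(1 − r)) = 11.500 · √0.050 ≈ 11.500 · 0.224 ≈ 2.581

2.58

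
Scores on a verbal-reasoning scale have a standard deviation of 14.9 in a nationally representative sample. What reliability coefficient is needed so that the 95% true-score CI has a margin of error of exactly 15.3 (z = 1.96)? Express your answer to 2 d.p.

0.73

Required SEM = 15.3 / 1.96 ≃ 7.80612
Required reliability = 1 − (SEM/SD)² = 1 − 0.27447 ≃ 0.72553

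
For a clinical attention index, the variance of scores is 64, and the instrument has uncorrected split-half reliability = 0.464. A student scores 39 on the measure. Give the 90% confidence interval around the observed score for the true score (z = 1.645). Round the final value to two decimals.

[31.04, 46.96]

σ = 64^(1/2) = 8.0000
Spearman-Brown: r = 2(0.464) / (1 + 0.464) = 0.9280 / 1.4640 ≈ 0.6339
SEM = 8.0000·√(1 − 0.6339) ≈ 4.8406
Margin = 1.645 · 4.8406 ≈ 7.9628
90% CI: 39 ± 7.9628 = [31.0372, 46.9628]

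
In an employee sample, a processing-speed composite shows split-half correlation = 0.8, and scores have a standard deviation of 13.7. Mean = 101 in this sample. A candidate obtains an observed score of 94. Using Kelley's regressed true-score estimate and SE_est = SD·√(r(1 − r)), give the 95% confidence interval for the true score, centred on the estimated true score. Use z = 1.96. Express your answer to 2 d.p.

Full-length reliability (Spearman-Brown) = 2(0.8)/(1+0.8) ≈ 0.889
Estimated true score = 0.889×94 + (1 − 0.889)×101 ≈ 94.778
SE_est = 13.700×√(0.889×0.111) ≈ 4.305
CI = 94.778 ± 1.96 × 4.305 → [86.339, 103.217]

[86.34, 103.22]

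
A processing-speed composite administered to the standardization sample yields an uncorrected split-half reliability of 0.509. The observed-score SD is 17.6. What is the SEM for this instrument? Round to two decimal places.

Spearman-Brown: r = 2(0.509) / (1 + 0.509) = 1.0180 / 1.5090 ≈ 0.6746
SEM = 17.6000 × √(1 − 0.6746) = 17.6000 × √0.3254 ≈ 17.6000 × 0.5704 ≈ 10.0394

10.04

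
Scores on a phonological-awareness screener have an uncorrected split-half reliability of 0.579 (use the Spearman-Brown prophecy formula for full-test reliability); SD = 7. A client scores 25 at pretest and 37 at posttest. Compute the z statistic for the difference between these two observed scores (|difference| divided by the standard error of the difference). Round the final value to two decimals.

Full-length reliability (Spearman-Brown) = 2(0.579)/(1+0.579) ≈ 0.7334
The standard error of measurement is 7.0000*√(1 − 0.7334) ≈ 7.0000*0.5164 ≈ 3.6145.
SE_diff = √2 * SEM ≈ 5.1117
z = |25 − 37| / 5.1117 = 12 / 5.1117 ≈ 2.3476

2.35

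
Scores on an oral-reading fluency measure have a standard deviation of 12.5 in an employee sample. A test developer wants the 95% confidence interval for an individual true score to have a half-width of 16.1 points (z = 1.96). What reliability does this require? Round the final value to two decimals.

Required SEM = 16.1 / 1.96 ≈ 8.21429
r = 1 − (8.21429/12.5)² ≈ 1 − 0.43184 ≈ 0.56816

0.57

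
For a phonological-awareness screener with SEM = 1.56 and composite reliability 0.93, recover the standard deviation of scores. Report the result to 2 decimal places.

5.90

SD = SEM / √(1 − r) = 1.56 / √0.070 ≈ 1.56 / 0.265 ≈ 5.896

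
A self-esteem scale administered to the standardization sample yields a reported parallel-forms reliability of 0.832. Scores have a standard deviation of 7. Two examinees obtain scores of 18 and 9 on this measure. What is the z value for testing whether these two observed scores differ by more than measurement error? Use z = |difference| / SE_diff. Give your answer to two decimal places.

2.22

SEM = 7.0000 · √(1 − 0.8320) = 7.0000 · √0.1680 ≈ 7.0000 · 0.4099 ≈ 2.8691
SE_diff = SEM · √2 ≈ 2.8691 · 1.4142 ≈ 4.0576
z = 9 / 4.0576 ≈ 2.2181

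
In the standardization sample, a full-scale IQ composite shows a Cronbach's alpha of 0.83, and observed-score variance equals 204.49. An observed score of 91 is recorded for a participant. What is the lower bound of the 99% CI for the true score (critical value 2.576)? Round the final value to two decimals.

75.81

σ = 204.49^(1/2) = 14.30000
SEM = 14.30000 * √(1 − 0.83000) = 14.30000 * √0.17000 ≈ 14.30000 * 0.41231 ≈ 5.89604
2.576 * SEM ≈ 15.18820
Lower bound: 91 − 15.18820 = 75.81180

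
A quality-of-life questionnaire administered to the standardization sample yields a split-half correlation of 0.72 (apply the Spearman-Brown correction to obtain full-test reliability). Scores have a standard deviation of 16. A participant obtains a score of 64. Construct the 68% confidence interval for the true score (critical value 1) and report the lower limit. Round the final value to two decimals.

r_full = 2·0.72 / (1 + 0.72) ≈ 0.837
SEM = 16.000 · √(1 − 0.837) = 16.000 · √0.163 ≈ 16.000 · 0.403 ≈ 6.456
Half-width = 1·6.456 ≈ 6.456
Lower limit = 64 − 6.456 ≈ 57.544

57.54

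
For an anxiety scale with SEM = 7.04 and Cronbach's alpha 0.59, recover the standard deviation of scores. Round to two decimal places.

SD = 7.04 / √(1 − 0.59) ≈ 10.9946

10.99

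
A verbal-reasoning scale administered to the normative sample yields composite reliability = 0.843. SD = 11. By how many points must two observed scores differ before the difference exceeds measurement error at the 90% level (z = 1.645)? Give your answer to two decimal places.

The standard error of measurement is 11.000×√(1 − 0.843) ≈ 11.000×0.396 ≈ 4.359.
Standard error of the difference = 4.359·√2 ≈ 6.164
Minimum reliable difference = 1.645 × SE_diff ≈ 1.645 × 6.164 ≈ 10.140

10.14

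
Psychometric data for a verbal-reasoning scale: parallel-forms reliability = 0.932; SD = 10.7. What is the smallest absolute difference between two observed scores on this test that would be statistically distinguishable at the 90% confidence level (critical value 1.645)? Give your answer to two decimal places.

SEM = 10.7000*√(1 − 0.9320) ≃ 2.7902
Standard error of the difference = 2.7902·√2 ≃ 3.9460
Minimum reliable difference = 1.645 * SE_diff ≃ 1.645 * 3.9460 ≃ 6.4911

6.49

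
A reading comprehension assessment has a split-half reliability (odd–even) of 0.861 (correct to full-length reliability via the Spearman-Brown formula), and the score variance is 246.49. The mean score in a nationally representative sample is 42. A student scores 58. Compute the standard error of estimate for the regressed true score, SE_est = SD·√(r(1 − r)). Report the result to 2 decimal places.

4.13

σ = 246.49^(1/2) = 15.70000
r_full = 2·0.861 / (1 + 0.861) ≈ 0.92531
SE_est = SD · √(r(1 − r)) = 15.70000 · √0.06911 ≈ 15.70000 · 0.26289 ≈ 4.12741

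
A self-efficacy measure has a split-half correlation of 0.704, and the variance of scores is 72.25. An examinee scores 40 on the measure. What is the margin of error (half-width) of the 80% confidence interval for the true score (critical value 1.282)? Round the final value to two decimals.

SD = √72.25 = 8.5000
r_full = 2·0.704 / (1 + 0.704) ≈ 0.8263
SEM = 8.5000*√(1 − 0.8263) ≈ 3.5427
1.282 * SEM ≈ 4.5417

4.54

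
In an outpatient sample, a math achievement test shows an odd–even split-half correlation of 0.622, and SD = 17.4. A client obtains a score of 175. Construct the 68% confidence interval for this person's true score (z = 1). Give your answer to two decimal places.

[166.60, 183.40]

Full-length reliability (Spearman-Brown) = 2(0.622)/(1+0.622) ≈ 0.76695
The standard error of measurement is 17.40000*√(1 − 0.76695) ≈ 17.40000*0.48275 ≈ 8.39982.
Margin = 1 * 8.39982 ≈ 8.39982
68% CI: 175 ± 8.39982 = [166.60018, 183.39982]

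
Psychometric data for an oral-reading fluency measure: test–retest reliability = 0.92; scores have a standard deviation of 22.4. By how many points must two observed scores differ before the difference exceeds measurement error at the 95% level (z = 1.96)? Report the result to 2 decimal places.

17.56

The standard error of measurement is 22.400*√(1 − 0.920) ≈ 22.400*0.283 ≈ 6.336.
SE_diff = SEM * √2 ≈ 6.336 * 1.414 ≈ 8.960
Smallest detectable difference = 1.96*8.960 ≈ 17.562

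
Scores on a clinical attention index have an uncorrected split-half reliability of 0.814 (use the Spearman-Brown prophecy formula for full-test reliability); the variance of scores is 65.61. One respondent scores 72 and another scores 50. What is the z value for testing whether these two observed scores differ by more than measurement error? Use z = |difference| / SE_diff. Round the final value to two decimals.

SD = √65.61 = 8.1000
r_full = 2·0.814 / (1 + 0.814) ≈ 0.8975
SEM = 8.1000×√(1 − 0.8975) ≈ 2.5937
SE_diff = √2 × SEM ≈ 3.6681
z = 22 / 3.6681 ≈ 5.9977

6.00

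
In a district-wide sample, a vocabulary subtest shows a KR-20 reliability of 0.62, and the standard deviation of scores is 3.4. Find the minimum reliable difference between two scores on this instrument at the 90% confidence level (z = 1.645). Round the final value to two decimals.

4.88

SEM = 3.4000 · √(1 − 0.6200) = 3.4000 · √0.3800 ≈ 3.4000 · 0.6164 ≈ 2.0959
SE_diff = √2 · SEM ≈ 2.9641
Smallest detectable difference = 1.645·2.9641 ≈ 4.8759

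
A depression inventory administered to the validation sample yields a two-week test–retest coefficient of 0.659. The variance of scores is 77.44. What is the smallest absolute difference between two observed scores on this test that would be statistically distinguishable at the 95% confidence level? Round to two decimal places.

14.24

SD = √77.44 ≈ 8.8000
The standard error of measurement is 8.8000·√(1 − 0.6590) ≈ 8.8000·0.5840 ≈ 5.1388.
SE_diff = SEM · √2 ≈ 5.1388 · 1.4142 ≈ 7.2673
Minimum reliable difference = 1.96 · SE_diff ≈ 1.96 · 7.2673 ≈ 14.2440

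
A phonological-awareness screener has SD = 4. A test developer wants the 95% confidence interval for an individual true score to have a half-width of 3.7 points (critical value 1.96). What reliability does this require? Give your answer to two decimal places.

0.78

Required SEM = 3.7 / 1.96 ≈ 1.8878
r = 1 − (SEM / SD)² = 1 − (1.8878 / 4)² ≈ 1 − 0.2227 ≈ 0.7773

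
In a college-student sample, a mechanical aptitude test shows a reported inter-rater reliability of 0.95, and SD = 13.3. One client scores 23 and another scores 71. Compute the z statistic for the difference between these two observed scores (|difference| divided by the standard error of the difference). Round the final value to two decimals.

11.41

SEM = 13.30000 × √(1 − 0.95000) = 13.30000 × √0.05000 ≈ 13.30000 × 0.22361 ≈ 2.97397
Standard error of the difference = 2.97397·√2 ≈ 4.20583
z = 48 / 4.20583 ≈ 11.41273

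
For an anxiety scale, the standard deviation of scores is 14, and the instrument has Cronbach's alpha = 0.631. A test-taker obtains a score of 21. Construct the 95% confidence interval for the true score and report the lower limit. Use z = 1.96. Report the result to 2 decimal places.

SEM = 14.000 * √(1 − 0.631) = 14.000 * √0.369 ≈ 14.000 * 0.607 ≈ 8.504
Half-width = 1.96*8.504 ≈ 16.669
Lower bound: 21 − 16.669 = 4.331

4.33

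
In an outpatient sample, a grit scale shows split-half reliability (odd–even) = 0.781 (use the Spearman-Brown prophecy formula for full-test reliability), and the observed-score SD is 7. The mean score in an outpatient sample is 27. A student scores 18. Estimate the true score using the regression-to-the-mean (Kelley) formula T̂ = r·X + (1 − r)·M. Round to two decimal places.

19.11

Full-length reliability (Spearman-Brown) = 2(0.781)/(1+0.781) ≈ 0.877
T̂ = r·X + (1 − r)·M = 0.877*18 + 0.123*27 ≈ 15.787 + 3.320 ≈ 19.107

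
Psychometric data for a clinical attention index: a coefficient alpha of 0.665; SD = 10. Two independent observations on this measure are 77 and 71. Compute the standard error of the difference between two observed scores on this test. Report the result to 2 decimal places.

8.19

SEM = 10.000 · √(1 − 0.665) = 10.000 · √0.335 ≈ 10.000 · 0.579 ≈ 5.788
Standard error of the difference = 5.788·√2 ≈ 8.185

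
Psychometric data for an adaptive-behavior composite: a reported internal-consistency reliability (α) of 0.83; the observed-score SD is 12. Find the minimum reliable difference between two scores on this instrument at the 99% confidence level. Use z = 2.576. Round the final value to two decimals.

18.02

SEM = 12.0000 * √(1 − 0.8300) = 12.0000 * √0.1700 ≈ 12.0000 * 0.4123 ≈ 4.9477
SE_diff = SEM * √2 ≈ 4.9477 * 1.4142 ≈ 6.9971
Minimum reliable difference = 2.576 * SE_diff ≈ 2.576 * 6.9971 ≈ 18.0246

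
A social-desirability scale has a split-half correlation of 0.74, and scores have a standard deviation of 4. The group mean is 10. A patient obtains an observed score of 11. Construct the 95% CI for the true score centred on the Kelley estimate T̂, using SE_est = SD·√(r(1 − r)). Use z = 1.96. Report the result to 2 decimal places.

Spearman-Brown: r = 2(0.74) / (1 + 0.74) = 1.480 / 1.740 ≃ 0.851
T̂ = r·X + (1 − r)·M = 0.851×11 + 0.149×10 ≃ 9.356 + 1.494 ≃ 10.851
SE_est = SD × √(r(1 − r)) = 4.000 × √0.127 ≃ 4.000 × 0.357 ≃ 1.426
95% CI: 10.851 ± 2.795 ≃ (8.056, 13.646)

[8.06, 13.65]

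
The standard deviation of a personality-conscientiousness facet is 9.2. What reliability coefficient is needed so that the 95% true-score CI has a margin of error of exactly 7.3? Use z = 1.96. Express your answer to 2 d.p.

0.84

SEM needed = half-width / z = 7.3/1.96 ≃ 3.724
r = 1 − (SEM / SD)² = 1 − (3.724 / 9.2)² ≃ 1 − 0.164 ≃ 0.836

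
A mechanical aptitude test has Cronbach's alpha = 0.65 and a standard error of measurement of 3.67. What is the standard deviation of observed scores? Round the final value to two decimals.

σ = SEM·(1 − r)^(−1/2) ≈ 3.67·1.690 ≈ 6.203

6.20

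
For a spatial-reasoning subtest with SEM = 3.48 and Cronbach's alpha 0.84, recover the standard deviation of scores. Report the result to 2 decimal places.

8.70

SD = 3.48 / √(1 − 0.84) ≈ 8.700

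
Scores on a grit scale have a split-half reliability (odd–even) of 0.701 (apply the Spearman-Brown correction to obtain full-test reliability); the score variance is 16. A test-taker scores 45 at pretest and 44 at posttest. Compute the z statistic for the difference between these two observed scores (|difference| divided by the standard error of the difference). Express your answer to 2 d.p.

SD = √16 = 4.0000
r_full = 2·0.701 / (1 + 0.701) ≃ 0.8242
SEM = 4.0000 × √(1 − 0.8242) = 4.0000 × √0.1758 ≃ 4.0000 × 0.4193 ≃ 1.6770
Standard error of the difference = 1.6770·√2 ≃ 2.3717
z = 1 / 2.3717 ≃ 0.4216

0.42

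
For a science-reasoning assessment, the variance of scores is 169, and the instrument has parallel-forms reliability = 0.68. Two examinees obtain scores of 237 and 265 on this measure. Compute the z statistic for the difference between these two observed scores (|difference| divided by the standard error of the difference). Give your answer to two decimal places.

SD = √169 = 13.000
SEM = 13.000·√(1 − 0.680) ≈ 7.354
SE_diff = √2 · SEM ≈ 10.400
z = 28 / 10.400 ≈ 2.692

2.69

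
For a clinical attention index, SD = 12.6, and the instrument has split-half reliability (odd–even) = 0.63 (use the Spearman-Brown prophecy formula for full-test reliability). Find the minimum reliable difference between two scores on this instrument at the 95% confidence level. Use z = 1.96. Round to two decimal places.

16.64

Full-length reliability (Spearman-Brown) = 2(0.63)/(1+0.63) ≃ 0.77301
SEM = 12.60000 · √(1 − 0.77301) = 12.60000 · √0.22699 ≃ 12.60000 · 0.47644 ≃ 6.00313
SE_diff = √2 · SEM ≃ 8.48971
Smallest detectable difference = 1.96·8.48971 ≃ 16.63982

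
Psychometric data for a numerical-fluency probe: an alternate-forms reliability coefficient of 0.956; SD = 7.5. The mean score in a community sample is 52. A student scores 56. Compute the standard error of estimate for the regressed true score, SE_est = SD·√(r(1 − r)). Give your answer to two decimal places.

SE_est = SD * √(r(1 − r)) = 7.5000 * √0.0421 ≈ 7.5000 * 0.2051 ≈ 1.5382

1.54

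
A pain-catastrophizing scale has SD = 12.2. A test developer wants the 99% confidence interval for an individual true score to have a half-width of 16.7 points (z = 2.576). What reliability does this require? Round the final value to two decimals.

0.72

Required SEM = 16.7 / 2.576 ≈ 6.4829
r = 1 − (6.4829/12.2)² ≈ 1 − 0.2824 ≈ 0.7176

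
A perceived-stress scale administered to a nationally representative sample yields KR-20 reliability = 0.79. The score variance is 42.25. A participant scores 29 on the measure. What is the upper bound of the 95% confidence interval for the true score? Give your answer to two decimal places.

σ = 42.25^(1/2) = 6.5000
The standard error of measurement is 6.5000·√(1 − 0.7900) ≈ 6.5000·0.4583 ≈ 2.9787.
1.96 · SEM ≈ 5.8382
Upper bound: 29 + 5.8382 = 34.8382

34.84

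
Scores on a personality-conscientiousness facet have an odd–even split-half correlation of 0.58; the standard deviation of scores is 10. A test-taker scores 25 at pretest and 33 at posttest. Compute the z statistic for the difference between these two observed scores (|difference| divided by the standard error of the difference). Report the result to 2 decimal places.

r_full = 2·0.58 / (1 + 0.58) ≈ 0.734
SEM = 10.000×√(1 − 0.734) ≈ 5.156
Standard error of the difference = 5.156·√2 ≈ 7.291
z = |25 − 33| / 7.291 = 8 / 7.291 ≈ 1.097

1.10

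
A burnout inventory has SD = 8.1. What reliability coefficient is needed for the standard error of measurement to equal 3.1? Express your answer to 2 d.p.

Required reliability = 1 − (SEM/SD)² = 1 − 0.1465 ≈ 0.8535

0.85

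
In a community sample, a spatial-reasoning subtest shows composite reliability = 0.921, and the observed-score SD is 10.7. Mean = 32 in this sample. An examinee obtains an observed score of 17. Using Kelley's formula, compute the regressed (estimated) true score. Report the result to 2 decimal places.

T̂ = 0.921(17) + 0.079(32) ≈ 18.185

18.19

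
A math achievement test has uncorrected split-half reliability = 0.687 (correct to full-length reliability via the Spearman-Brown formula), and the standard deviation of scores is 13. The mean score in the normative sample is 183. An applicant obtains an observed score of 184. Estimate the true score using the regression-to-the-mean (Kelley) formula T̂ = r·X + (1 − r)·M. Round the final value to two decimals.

Full-length reliability (Spearman-Brown) = 2(0.687)/(1+0.687) ≈ 0.8145
T̂ = 0.8145(184) + 0.1855(183) ≈ 183.8145

183.81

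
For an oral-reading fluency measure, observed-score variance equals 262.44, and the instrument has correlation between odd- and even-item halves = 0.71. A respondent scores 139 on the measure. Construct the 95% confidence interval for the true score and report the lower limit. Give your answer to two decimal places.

125.92

SD = √262.44 = 16.200
Full-length reliability (Spearman-Brown) = 2(0.71)/(1+0.71) ≃ 0.830
The standard error of measurement is 16.200×√(1 − 0.830) ≃ 16.200×0.412 ≃ 6.671.
1.96 × SEM ≃ 13.076
Lower bound: 139 − 13.076 = 125.924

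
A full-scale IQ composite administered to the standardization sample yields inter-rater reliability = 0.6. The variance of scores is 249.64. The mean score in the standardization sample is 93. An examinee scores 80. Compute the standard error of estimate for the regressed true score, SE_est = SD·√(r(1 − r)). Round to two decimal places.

SD = √249.64 ≈ 15.8000
SE_est = SD · √(r(1 − r)) = 15.8000 · √0.2400 ≈ 15.8000 · 0.4899 ≈ 7.7404

7.74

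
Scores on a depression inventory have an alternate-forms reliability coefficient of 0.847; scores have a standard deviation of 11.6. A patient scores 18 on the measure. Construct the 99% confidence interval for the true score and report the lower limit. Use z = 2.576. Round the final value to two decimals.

SEM = 11.6000 · √(1 − 0.8470) = 11.6000 · √0.1530 ≈ 11.6000 · 0.3912 ≈ 4.5374
2.576 · SEM ≈ 11.6883
Lower bound: 18 − 11.6883 = 6.3117

6.31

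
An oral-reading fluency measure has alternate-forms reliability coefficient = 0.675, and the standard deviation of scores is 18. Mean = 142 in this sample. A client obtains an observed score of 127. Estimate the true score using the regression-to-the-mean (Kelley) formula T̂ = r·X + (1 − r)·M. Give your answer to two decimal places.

131.88

T̂ = r·X + (1 − r)·M = 0.6750·127 + 0.3250·142 = 85.7250 + 46.1500 ≃ 131.8750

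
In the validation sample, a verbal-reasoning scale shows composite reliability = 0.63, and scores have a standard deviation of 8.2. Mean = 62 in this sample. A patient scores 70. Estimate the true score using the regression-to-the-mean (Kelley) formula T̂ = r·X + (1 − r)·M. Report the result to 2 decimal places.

T̂ = 0.63000(70) + 0.37000(62) ≈ 67.04000

67.04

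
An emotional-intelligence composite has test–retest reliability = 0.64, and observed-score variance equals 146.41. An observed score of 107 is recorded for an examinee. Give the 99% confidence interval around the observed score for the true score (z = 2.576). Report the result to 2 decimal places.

SD = √146.41 ≈ 12.1000
SEM = 12.1000*√(1 − 0.6400) ≈ 7.2600
Half-width = 2.576*7.2600 ≈ 18.7018
99% CI: 107 ± 18.7018 = [88.2982, 125.7018]

[88.30, 125.70]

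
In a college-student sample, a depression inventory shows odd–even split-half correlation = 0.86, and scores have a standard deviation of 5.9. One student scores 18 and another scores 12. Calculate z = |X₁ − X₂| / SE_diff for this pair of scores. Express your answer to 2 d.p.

Full-length reliability (Spearman-Brown) = 2(0.86)/(1+0.86) ≃ 0.9247
SEM = 5.9000 × √(1 − 0.9247) = 5.9000 × √0.0753 ≃ 5.9000 × 0.2744 ≃ 1.6187
SE_diff = SEM × √2 ≃ 1.6187 × 1.4142 ≃ 2.2892
z = |18 − 12| / 2.2892 = 6 / 2.2892 ≃ 2.6211

2.62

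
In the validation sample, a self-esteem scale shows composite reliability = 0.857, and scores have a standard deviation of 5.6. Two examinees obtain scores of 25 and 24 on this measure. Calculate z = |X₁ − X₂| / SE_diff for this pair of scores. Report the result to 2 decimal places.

SEM = 5.600 · √(1 − 0.857) = 5.600 · √0.143 ≈ 5.600 · 0.378 ≈ 2.118
SE_diff = √2 · SEM ≈ 2.995
z = |25 − 24| / 2.995 = 1 / 2.995 ≈ 0.334

0.33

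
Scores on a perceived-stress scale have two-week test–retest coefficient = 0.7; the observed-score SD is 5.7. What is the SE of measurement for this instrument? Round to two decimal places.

The standard error of measurement is 5.700×√(1 − 0.700) ≈ 5.700×0.548 ≈ 3.122.

3.12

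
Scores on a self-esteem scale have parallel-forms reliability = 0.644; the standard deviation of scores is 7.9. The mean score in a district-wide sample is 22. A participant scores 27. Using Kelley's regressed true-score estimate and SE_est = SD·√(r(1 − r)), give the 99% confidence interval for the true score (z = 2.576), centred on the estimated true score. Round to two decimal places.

T̂ = r·X + (1 − r)·M = 0.644*27 + 0.356*22 = 17.388 + 7.832 ≈ 25.220
SE_est = SD * √(r(1 − r)) = 7.900 * √0.229 ≈ 7.900 * 0.479 ≈ 3.783
99% CI: 25.220 ± 9.744 ≈ (15.476, 34.964)

[15.48, 34.96]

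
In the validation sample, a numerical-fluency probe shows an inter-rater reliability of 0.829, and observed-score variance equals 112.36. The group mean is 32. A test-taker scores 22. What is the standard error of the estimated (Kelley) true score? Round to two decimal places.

SD = √112.36 = 10.600
SE_est = SD × √(r(1 − r)) = 10.600 × √0.142 ≈ 10.600 × 0.377 ≈ 3.991

3.99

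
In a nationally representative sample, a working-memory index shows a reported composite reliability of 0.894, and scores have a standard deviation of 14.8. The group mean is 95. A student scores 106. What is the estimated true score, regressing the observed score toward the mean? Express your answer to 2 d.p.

T̂ = r·X + (1 − r)·M = 0.894×106 + 0.106×95 = 94.764 + 10.070 ≈ 104.834

104.83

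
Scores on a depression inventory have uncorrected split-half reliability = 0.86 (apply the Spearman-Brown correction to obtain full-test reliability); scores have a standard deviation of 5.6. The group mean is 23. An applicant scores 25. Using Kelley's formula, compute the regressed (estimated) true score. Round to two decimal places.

Full-length reliability (Spearman-Brown) = 2(0.86)/(1+0.86) ≈ 0.925
T̂ = 0.925(25) + 0.075(23) ≈ 24.849

24.85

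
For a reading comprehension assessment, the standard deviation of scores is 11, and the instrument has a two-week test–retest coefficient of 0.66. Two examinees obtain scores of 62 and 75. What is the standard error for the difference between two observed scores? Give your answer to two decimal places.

SEM = 11.0000 × √(1 − 0.6600) = 11.0000 × √0.3400 ≈ 11.0000 × 0.5831 ≈ 6.4140
Standard error of the difference = 6.4140·√2 ≈ 9.0708

9.07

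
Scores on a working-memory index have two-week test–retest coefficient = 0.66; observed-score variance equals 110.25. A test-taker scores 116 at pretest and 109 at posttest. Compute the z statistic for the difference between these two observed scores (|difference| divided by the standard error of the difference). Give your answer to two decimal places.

0.81

SD = √110.25 ≈ 10.500
The standard error of measurement is 10.500×√(1 − 0.660) ≈ 10.500×0.583 ≈ 6.122.
Standard error of the difference = 6.122·√2 ≈ 8.659
z = |116 − 109| / 8.659 = 7 / 8.659 ≈ 0.808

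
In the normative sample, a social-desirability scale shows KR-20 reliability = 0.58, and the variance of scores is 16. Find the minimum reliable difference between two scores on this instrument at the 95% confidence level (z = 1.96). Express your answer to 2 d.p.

7.19

SD = √16 = 4.00000
SEM = 4.00000 * √(1 − 0.58000) = 4.00000 * √0.42000 ≈ 4.00000 * 0.64807 ≈ 2.59230
SE_diff = SEM * √2 ≈ 2.59230 * 1.41421 ≈ 3.66606
Minimum reliable difference = 1.96 * SE_diff ≈ 1.96 * 3.66606 ≈ 7.18548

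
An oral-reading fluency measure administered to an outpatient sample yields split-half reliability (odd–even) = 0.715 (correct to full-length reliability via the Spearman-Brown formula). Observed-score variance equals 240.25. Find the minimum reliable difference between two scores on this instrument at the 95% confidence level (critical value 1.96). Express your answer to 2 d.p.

SD = √240.25 ≃ 15.500
Full-length reliability (Spearman-Brown) = 2(0.715)/(1+0.715) ≃ 0.834
The standard error of measurement is 15.500×√(1 − 0.834) ≃ 15.500×0.408 ≃ 6.319.
SE_diff = √2 × SEM ≃ 8.936
Minimum reliable difference = 1.96 × SE_diff ≃ 1.96 × 8.936 ≃ 17.514

17.51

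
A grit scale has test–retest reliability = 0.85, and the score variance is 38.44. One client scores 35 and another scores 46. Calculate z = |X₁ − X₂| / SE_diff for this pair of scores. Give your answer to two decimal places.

σ = 38.44^(1/2) = 6.2000
SEM = 6.2000 · √(1 − 0.8500) = 6.2000 · √0.1500 ≈ 6.2000 · 0.3873 ≈ 2.4012
SE_diff = √2 · SEM ≈ 3.3959
z = |35 − 46| / 3.3959 = 11 / 3.3959 ≈ 3.2392

3.24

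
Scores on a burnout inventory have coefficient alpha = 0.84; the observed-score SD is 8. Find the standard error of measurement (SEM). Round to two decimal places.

The standard error of measurement is 8.0000·√(1 − 0.8400) ≈ 8.0000·0.4000 ≈ 3.2000.

3.20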